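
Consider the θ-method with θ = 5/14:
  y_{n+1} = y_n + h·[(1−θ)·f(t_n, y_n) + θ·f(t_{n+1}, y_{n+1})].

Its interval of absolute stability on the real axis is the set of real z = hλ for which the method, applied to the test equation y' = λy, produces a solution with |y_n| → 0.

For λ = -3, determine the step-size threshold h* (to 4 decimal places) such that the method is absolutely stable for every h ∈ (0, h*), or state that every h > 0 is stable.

Test eqn y'=λy, z=hλ:
  y_{n+1} = y_n + z·[9/14·y_n + 5/14·y_{n+1}] ⇒ (1 − 5/14z)y_{n+1} = (1 + 9/14z)y_n
  so R(z) = (1 + 9/14z)/(1 − 5/14z).

Find x<0 with |R(x)|<1.
x=-1.79: |R|=0.0919
R=−1: 1+9/14x = −1+5/14x ⇒ -2/7x=2 ⇒ x=2/(-2/7)=-7.0000
Confirm numerically:
  x=-3.977: |R|=0.64315 <1
  x=-3.784: |R|=0.60923 <1
  x=-3.296: |R|=0.51391 <1
  x=-3.244: |R|=0.50285 <1
  x=-7.301: |R|=1.02384 >1
  x=-7.179: |R|=1.01435 >1
Stable set (-7.0000, 0).

(-7.0000,0); λ=-3 ⇒ h* = (7)/3 = 2.3333.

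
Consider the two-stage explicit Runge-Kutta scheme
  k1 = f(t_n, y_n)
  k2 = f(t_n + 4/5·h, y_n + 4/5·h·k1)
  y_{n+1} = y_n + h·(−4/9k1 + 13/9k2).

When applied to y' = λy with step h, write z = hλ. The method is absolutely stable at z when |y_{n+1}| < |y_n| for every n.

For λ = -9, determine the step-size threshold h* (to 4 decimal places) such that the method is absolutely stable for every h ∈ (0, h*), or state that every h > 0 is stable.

(-0.8654,0); λ=-9 ⇒ h* = (45/52)/9 = 0.0962.

Set f=λy, z=hλ:
  k1=λy_n ⇒ h·k1=z·y_n;  k2=λ(1+4/5z)y_n ⇒ h·k2=z(1+4/5z)y_n
  y_{n+1}/y_n = 1 − 4/9z + 13/9z(1+4/5z) = 1 + z + 52/45z²
  R(z) = 1 + z + 52/45z².

Solve |R(x)|<1 on ℝ⁻.
x=-0.32: |R|=0.7983
R=1: x+52/45x²=0 ⇒ x=−45/52=-0.8654; min R=1−1/(4·52/45)=0.7837>−1
Confirm numerically:
  x=-0.830: |R|=0.96606 <1
  x=-0.623: |R|=0.82550 <1
  x=-0.514: |R|=0.79129 <1
  x=-0.352: |R|=0.79118 <1
  x=-1.194: |R|=1.45340 >1
  x=-1.039: |R|=1.20845 >1
  x=-1.010: |R|=1.16878 >1
So |R|<1 on (-0.8654, 0).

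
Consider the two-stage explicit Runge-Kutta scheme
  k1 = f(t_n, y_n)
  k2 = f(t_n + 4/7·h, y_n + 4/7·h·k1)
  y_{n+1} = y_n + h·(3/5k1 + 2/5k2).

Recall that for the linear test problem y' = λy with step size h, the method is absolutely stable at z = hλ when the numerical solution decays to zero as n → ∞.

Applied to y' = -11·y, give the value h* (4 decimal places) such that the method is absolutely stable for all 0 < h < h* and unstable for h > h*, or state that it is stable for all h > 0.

(-4.3750,0); λ=-11 ⇒ h* = (35/8)/11 = 0.3977.

Test eqn y'=λy, z=hλ:
  k1=λy_n ⇒ h·k1=z·y_n;  k2=λ(1+4/7z)y_n ⇒ h·k2=z(1+4/7z)y_n
  y_{n+1}/y_n = 1 + 3/5z + 2/5z(1+4/7z) = 1 + z + 8/35z²
  Hence R(z) = 1 + z + 8/35z².

Solve |R(x)|<1 on ℝ⁻.
x=-1.26: |R|=0.1029
R=1: x+8/35x²=0 ⇒ x=−35/8=-4.3750; min R=1−1/(4·8/35)=-0.0938>−1
Confirm numerically:
  x=-3.803: |R|=0.50278 <1
  x=-3.446: |R|=0.26827 <1
  x=-2.781: |R|=0.01324 <1
  x=-4.759: |R|=1.41770 >1
  x=-4.733: |R|=1.38729 >1
  x=-4.506: |R|=1.13492 >1
Interval (-4.3750, 0).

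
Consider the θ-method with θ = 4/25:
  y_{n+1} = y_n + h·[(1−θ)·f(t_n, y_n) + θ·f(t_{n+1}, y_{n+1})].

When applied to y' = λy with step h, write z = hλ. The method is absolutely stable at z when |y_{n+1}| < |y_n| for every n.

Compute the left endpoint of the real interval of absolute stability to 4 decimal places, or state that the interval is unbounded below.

z* = -2.9412.

With y'=λy (z=hλ):
  y_{n+1} = y_n + z·[21/25·y_n + 4/25·y_{n+1}] ⇒ (1 − 4/25z)y_{n+1} = (1 + 21/25z)y_n
  ⇒ R(z) = (1 + 21/25z)/(1 − 4/25z).

Solve |R(x)|<1 on ℝ⁻.
x=-0.8: |R|=0.2908
R=−1: 1+21/25x = −1+4/25x ⇒ -17/25x=2 ⇒ x=2/(-17/25)=-2.9412
Confirm numerically:
  x=-2.850: |R|=0.95742 <1
  x=-2.360: |R|=0.71312 <1
  x=-1.686: |R|=0.32781 <1
  x=-3.403: |R|=1.20333 >1
  x=-3.030: |R|=1.04068 >1
  x=-3.029: |R|=1.04023 >1
Interval (-2.9412, 0).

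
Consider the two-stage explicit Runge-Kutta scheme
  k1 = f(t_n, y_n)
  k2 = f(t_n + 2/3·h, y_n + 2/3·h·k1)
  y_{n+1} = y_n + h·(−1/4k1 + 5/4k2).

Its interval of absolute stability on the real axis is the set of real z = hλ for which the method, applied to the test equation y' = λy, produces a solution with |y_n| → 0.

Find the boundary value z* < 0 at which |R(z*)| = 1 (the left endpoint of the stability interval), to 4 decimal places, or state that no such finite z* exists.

left endpoint -1.2000.

On y'=λy, z=hλ:
  k1=λy_n ⇒ h·k1=z·y_n;  k2=λ(1+2/3z)y_n ⇒ h·k2=z(1+2/3z)y_n
  y_{n+1}/y_n = 1 − 1/4z + 5/4z(1+2/3z) = 1 + z + 5/6z²
  so R(z) = 1 + z + 5/6z².

Boundary: |R(x)|=1, x<0.
x=-1.37: |R|=1.1941
R=1: x+5/6x²=0 ⇒ x=−6/5=-1.2000; min R=1−1/(4·5/6)=0.7000>−1
Confirm numerically:
  x=-1.131: |R|=0.93497 <1
  x=-0.829: |R|=0.74370 <1
  x=-0.532: |R|=0.70385 <1
  x=-0.515: |R|=0.70602 <1
  x=-1.779: |R|=1.85837 >1
  x=-1.589: |R|=1.51510 >1
Stable set (-1.2000, 0).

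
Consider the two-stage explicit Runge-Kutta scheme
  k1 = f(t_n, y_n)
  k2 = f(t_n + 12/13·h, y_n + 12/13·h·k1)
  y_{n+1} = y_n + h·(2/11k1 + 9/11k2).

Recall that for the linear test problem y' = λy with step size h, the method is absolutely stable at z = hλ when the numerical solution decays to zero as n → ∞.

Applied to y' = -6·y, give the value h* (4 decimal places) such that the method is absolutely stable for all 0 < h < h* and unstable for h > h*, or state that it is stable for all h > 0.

With y'=λy (z=hλ):
  k1=λy_n ⇒ h·k1=z·y_n;  k2=λ(1+12/13z)y_n ⇒ h·k2=z(1+12/13z)y_n
  y_{n+1}/y_n = 1 + 2/11z + 9/11z(1+12/13z) = 1 + z + 108/143z²
  R(z) = 1 + z + 108/143z².

Boundary: |R(x)|=1, x<0.
x=-0.48: |R|=0.6940
R=1: x+108/143x²=0 ⇒ x=−143/108=-1.3241; min R=1−1/(4·108/143)=0.6690>−1
Confirm numerically:
  x=-1.281: |R|=0.95833 <1
  x=-1.066: |R|=0.79223 <1
  x=-0.802: |R|=0.68378 <1
  x=-0.610: |R|=0.67103 <1
  x=-1.744: |R|=1.55310 >1
  x=-1.743: |R|=1.55147 >1
  x=-1.461: |R|=1.15109 >1
Interval (-1.3241, 0).

(-1.3241,0); λ=-6 ⇒ h* = (143/108)/6 = 0.2207.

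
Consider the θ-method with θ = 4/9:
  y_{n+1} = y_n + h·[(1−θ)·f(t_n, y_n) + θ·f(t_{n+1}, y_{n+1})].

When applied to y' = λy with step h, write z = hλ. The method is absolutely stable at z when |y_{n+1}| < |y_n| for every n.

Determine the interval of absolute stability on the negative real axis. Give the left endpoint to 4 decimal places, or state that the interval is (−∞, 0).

Test eqn y'=λy, z=hλ:
  y_{n+1} = y_n + z·[5/9·y_n + 4/9·y_{n+1}] ⇒ (1 − 4/9z)y_{n+1} = (1 + 5/9z)y_n
  so R(z) = (1 + 5/9z)/(1 − 4/9z).

Need |R(x)|<1, x<0.
x=-0.94: |R|=0.3370
R=−1: 1+5/9x = −1+4/9x ⇒ -1/9x=2 ⇒ x=2/(-1/9)=-18.0000
Confirm numerically:
  x=-12.069: |R|=0.89645 <1
  x=-8.255: |R|=0.76809 <1
  x=-7.956: |R|=0.75397 <1
  x=-7.468: |R|=0.72906 <1
  x=-18.455: |R|=1.00549 >1
  x=-18.066: |R|=1.00081 >1
Stable set (-18.0000, 0).

z∈(-18.0000,0).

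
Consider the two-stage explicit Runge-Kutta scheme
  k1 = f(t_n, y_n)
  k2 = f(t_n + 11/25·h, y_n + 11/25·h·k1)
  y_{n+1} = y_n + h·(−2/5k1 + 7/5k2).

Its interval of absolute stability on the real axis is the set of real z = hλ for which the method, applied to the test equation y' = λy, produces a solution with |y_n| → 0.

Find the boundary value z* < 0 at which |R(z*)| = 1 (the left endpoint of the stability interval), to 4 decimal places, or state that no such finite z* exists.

With y'=λy (z=hλ):
  k1=λy_n ⇒ h·k1=z·y_n;  k2=λ(1+11/25z)y_n ⇒ h·k2=z(1+11/25z)y_n
  y_{n+1}/y_n = 1 − 2/5z + 7/5z(1+11/25z) = 1 + z + 77/125z²
  ⇒ R(z) = 1 + z + 77/125z².

Solve |R(x)|<1 on ℝ⁻.
x=-0.42: |R|=0.6887
R=1: x+77/125x²=0 ⇒ x=−125/77=-1.6234; min R=1−1/(4·77/125)=0.5942>−1
Confirm numerically:
  x=-1.464: |R|=0.85627 <1
  x=-1.417: |R|=0.81986 <1
  x=-1.379: |R|=0.79241 <1
  x=-0.773: |R|=0.59508 <1
  x=-1.678: |R|=1.05646 >1
  x=-1.672: |R|=1.05008 >1
  x=-1.653: |R|=1.03016 >1
So |R|<1 on (-1.6234, 0).

z* = -1.6234.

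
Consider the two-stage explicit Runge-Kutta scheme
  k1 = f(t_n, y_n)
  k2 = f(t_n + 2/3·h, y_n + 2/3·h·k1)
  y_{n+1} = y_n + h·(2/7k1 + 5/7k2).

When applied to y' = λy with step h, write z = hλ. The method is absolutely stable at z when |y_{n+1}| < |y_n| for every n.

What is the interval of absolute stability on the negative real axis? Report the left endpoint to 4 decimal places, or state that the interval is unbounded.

With y'=λy (z=hλ):
  k1=λy_n ⇒ h·k1=z·y_n;  k2=λ(1+2/3z)y_n ⇒ h·k2=z(1+2/3z)y_n
  y_{n+1}/y_n = 1 + 2/7z + 5/7z(1+2/3z) = 1 + z + 10/21z²
  so R(z) = 1 + z + 10/21z².

Find x<0 with |R(x)|<1.
x=-0.62: |R|=0.5630
R=1: x+10/21x²=0 ⇒ x=−21/10=-2.1000; min R=1−1/(4·10/21)=0.4750>−1
Confirm numerically:
  x=-2.076: |R|=0.97627 <1
  x=-1.888: |R|=0.80940 <1
  x=-1.613: |R|=0.62594 <1
  x=-1.223: |R|=0.48925 <1
  x=-2.607: |R|=1.62940 >1
  x=-2.553: |R|=1.55072 >1
  x=-2.259: |R|=1.17104 >1
Interval (-2.1000, 0).

z∈(-2.1000,0).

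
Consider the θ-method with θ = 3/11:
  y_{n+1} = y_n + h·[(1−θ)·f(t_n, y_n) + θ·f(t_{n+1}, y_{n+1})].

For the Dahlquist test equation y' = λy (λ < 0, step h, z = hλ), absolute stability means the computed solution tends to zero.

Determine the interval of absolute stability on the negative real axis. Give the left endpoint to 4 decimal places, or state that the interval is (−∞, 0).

On y'=λy, z=hλ:
  y_{n+1} = y_n + z·[8/11·y_n + 3/11·y_{n+1}] ⇒ (1 − 3/11z)y_{n+1} = (1 + 8/11z)y_n
  so R(z) = (1 + 8/11z)/(1 − 3/11z).

Solve |R(x)|<1 on ℝ⁻.
x=-1.04: |R|=0.1898
R=−1: 1+8/11x = −1+3/11x ⇒ -5/11x=2 ⇒ x=2/(-5/11)=-4.4000
Confirm numerically:
  x=-4.090: |R|=0.93339 <1
  x=-3.935: |R|=0.89805 <1
  x=-2.744: |R|=0.56947 <1
  x=-4.996: |R|=1.11467 >1
  x=-4.933: |R|=1.10330 >1
Stable set (-4.4000, 0).

z∈(-4.4000,0).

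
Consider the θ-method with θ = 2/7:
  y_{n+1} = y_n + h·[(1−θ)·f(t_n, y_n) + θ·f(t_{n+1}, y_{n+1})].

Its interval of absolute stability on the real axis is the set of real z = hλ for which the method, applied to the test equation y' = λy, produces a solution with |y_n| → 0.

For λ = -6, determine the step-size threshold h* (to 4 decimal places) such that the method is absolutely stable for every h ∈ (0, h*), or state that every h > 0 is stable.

(-4.6667,0); λ=-6 ⇒ h* = (14/3)/6 = 0.7778.

Test eqn y'=λy, z=hλ:
  y_{n+1} = y_n + z·[5/7·y_n + 2/7·y_{n+1}] ⇒ (1 − 2/7z)y_{n+1} = (1 + 5/7z)y_n
  ⇒ R(z) = (1 + 5/7z)/(1 − 2/7z).

Boundary: |R(x)|=1, x<0.
x=-0.65: |R|=0.4518
R=−1: 1+5/7x = −1+2/7x ⇒ -3/7x=2 ⇒ x=2/(-3/7)=-4.6667
Confirm numerically:
  x=-4.425: |R|=0.95426 <1
  x=-2.811: |R|=0.55894 <1
  x=-1.894: |R|=0.22896 <1
  x=-5.187: |R|=1.08985 >1
  x=-4.989: |R|=1.05696 >1
Interval (-4.6667, 0).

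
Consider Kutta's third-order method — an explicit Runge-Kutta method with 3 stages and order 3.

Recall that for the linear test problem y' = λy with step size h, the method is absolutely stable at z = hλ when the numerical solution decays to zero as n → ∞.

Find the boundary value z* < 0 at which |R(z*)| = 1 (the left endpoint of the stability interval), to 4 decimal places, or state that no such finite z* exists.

Test eqn y'=λy, z=hλ:
  order 3, 3-stage ⇒ R(z)=1+z+z^2/2+z^3/6
  (e.g. R(-0.72)=0.47699, |R|=0.47699)

Find x<0 with |R(x)|<1.
x=-0.72: |R|=0.4770
|R(-2.18)|=0.5305 |R(-2.04)|=0.3741 |R(-1.96)|=0.2941
Bisect:
  x_lo=-2.8970 |R|=1.7530  x_hi=-0.1924 |R|=0.8249
  mid=-1.54471 |R|=0.03404 →hi
  mid=-2.22086 |R|=0.58038 →hi
  mid=-2.55894 |R|=1.07758 →lo
  mid=-2.38990 |R|=0.80913 →hi
  mid=-2.47442 |R|=0.93809 →hi
  mid=-2.51668 |R|=1.00648 →lo
  mid=-2.49555 |R|=0.97195 →hi
  mid=-2.50611 |R|=0.98913 →hi
  mid=-2.51140 |R|=0.99779 →hi
  ...
  [-2.51288,-2.51272] ⇒ x*=-2.5127
So |R|<1 on (-2.5127, 0).

left endpoint -2.5127.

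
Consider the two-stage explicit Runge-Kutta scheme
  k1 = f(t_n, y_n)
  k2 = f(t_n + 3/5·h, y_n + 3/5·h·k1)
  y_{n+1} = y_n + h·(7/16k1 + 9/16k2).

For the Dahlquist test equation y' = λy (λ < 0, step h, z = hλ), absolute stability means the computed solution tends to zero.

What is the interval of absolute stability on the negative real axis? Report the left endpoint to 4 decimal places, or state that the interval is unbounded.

z∈(-2.9630,0).

Set f=λy, z=hλ:
  k1=λy_n ⇒ h·k1=z·y_n;  k2=λ(1+3/5z)y_n ⇒ h·k2=z(1+3/5z)y_n
  y_{n+1}/y_n = 1 + 7/16z + 9/16z(1+3/5z) = 1 + z + 27/80z²
  ⇒ R(z) = 1 + z + 27/80z².

Solve |R(x)|<1 on ℝ⁻.
x=-0.64: |R|=0.4982
R=1: x+27/80x²=0 ⇒ x=−80/27=-2.9630; min R=1−1/(4·27/80)=0.2593>−1
Confirm numerically:
  x=-2.848: |R|=0.88950 <1
  x=-2.737: |R|=0.79127 <1
  x=-1.324: |R|=0.26763 <1
  x=-3.259: |R|=1.32561 >1
  x=-3.138: |R|=1.18538 >1
So |R|<1 on (-2.9630, 0).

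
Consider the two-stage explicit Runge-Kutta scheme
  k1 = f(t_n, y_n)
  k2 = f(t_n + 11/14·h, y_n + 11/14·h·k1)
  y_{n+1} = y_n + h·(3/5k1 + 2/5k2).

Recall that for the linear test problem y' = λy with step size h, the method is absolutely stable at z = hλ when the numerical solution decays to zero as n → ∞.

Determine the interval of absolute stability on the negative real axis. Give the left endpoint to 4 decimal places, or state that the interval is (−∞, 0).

On y'=λy, z=hλ:
  k1=λy_n ⇒ h·k1=z·y_n;  k2=λ(1+11/14z)y_n ⇒ h·k2=z(1+11/14z)y_n
  y_{n+1}/y_n = 1 + 3/5z + 2/5z(1+11/14z) = 1 + z + 11/35z²
  ⇒ R(z) = 1 + z + 11/35z².

Find x<0 with |R(x)|<1.
x=-1.35: |R|=0.2228
R=1: x+11/35x²=0 ⇒ x=−35/11=-3.1818; min R=1−1/(4·11/35)=0.2045>−1
Confirm numerically:
  x=-2.995: |R|=0.82415 <1
  x=-2.660: |R|=0.56376 <1
  x=-1.904: |R|=0.23535 <1
  x=-3.691: |R|=1.59067 >1
  x=-3.231: |R|=1.04994 >1
Stable set (-3.1818, 0).

z∈(-3.1818,0).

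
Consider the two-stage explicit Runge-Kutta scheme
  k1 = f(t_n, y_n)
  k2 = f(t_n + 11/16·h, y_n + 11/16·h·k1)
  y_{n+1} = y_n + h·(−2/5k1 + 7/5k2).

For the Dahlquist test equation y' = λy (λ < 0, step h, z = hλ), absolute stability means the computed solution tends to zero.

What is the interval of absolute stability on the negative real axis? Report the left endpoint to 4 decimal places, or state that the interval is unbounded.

Test eqn y'=λy, z=hλ:
  k1=λy_n ⇒ h·k1=z·y_n;  k2=λ(1+11/16z)y_n ⇒ h·k2=z(1+11/16z)y_n
  y_{n+1}/y_n = 1 − 2/5z + 7/5z(1+11/16z) = 1 + z + 77/80z²
  ⇒ R(z) = 1 + z + 77/80z².

Find x<0 with |R(x)|<1.
x=-0.73: |R|=0.7829
R=1: x+77/80x²=0 ⇒ x=−80/77=-1.0390; min R=1−1/(4·77/80)=0.7403>−1
Confirm numerically:
  x=-1.004: |R|=0.96622 <1
  x=-0.993: |R|=0.95607 <1
  x=-0.980: |R|=0.94439 <1
  x=-0.737: |R|=0.78580 <1
  x=-1.427: |R|=1.53297 >1
  x=-1.121: |R|=1.08852 >1
So |R|<1 on (-1.0390, 0).

(-1.0390, 0).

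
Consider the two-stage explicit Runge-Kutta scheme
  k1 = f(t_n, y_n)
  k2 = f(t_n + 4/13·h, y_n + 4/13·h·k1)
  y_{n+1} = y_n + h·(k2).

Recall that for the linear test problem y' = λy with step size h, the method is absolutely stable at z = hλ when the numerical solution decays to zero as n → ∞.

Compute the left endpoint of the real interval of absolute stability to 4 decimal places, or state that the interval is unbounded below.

left endpoint -3.2500.

With y'=λy (z=hλ):
  k1=λy_n ⇒ h·k1=z·y_n;  k2=λ(1+4/13z)y_n ⇒ h·k2=z(1+4/13z)y_n
  y_{n+1}/y_n = 1 + z(1+4/13z) = 1 + z + 4/13z²
  ⇒ R(z) = 1 + z + 4/13z².

Find x<0 with |R(x)|<1.
x=-1.37: |R|=0.2075
R=1: x+4/13x²=0 ⇒ x=−13/4=-3.2500; min R=1−1/(4·4/13)=0.1875>−1
Confirm numerically:
  x=-3.127: |R|=0.88166 <1
  x=-2.763: |R|=0.58598 <1
  x=-2.510: |R|=0.42849 <1
  x=-3.761: |R|=1.59134 >1
  x=-3.550: |R|=1.32769 >1
  x=-3.509: |R|=1.27964 >1
Stable set (-3.2500, 0).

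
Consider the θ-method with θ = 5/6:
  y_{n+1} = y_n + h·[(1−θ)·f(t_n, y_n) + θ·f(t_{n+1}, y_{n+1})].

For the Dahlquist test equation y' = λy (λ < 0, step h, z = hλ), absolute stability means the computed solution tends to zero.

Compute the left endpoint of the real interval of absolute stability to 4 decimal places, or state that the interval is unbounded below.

Set f=λy, z=hλ:
  y_{n+1} = y_n + z·[1/6·y_n + 5/6·y_{n+1}] ⇒ (1 − 5/6z)y_{n+1} = (1 + 1/6z)y_n
  ⇒ R(z) = (1 + 1/6z)/(1 − 5/6z).

Boundary: |R(x)|=1, x<0.
x=-1.26: |R|=0.3854
x=-2: |R|=0.2500
x=-10: |R|=0.0714
x=-100: |R|=0.1858
θ=5/6≥1/2 ⇒ |1+1/6x|<|1−5/6x| ∀x<0 ⇒ stable on all of ℝ⁻.

(−∞, 0) — no finite endpoint.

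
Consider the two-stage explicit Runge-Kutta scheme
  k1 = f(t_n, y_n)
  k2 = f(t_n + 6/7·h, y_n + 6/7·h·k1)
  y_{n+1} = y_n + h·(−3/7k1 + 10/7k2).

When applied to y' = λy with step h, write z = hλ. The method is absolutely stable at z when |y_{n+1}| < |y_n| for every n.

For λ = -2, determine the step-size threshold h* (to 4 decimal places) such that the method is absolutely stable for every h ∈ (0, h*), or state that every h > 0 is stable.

Set f=λy, z=hλ:
  k1=λy_n ⇒ h·k1=z·y_n;  k2=λ(1+6/7z)y_n ⇒ h·k2=z(1+6/7z)y_n
  y_{n+1}/y_n = 1 − 3/7z + 10/7z(1+6/7z) = 1 + z + 60/49z²
  so R(z) = 1 + z + 60/49z².

Boundary: |R(x)|=1, x<0.
x=-0.56: |R|=0.8240
R=1: x+60/49x²=0 ⇒ x=−49/60=-0.8167; min R=1−1/(4·60/49)=0.7958>−1
Confirm numerically:
  x=-0.611: |R|=0.84613 <1
  x=-0.455: |R|=0.79850 <1
  x=-0.369: |R|=0.79773 <1
  x=-1.322: |R|=1.81802 >1
  x=-1.153: |R|=1.47485 >1
  x=-1.082: |R|=1.35154 >1
Stable set (-0.8167, 0).

(-0.8167,0); λ=-2 ⇒ h* = (49/60)/2 = 0.4083.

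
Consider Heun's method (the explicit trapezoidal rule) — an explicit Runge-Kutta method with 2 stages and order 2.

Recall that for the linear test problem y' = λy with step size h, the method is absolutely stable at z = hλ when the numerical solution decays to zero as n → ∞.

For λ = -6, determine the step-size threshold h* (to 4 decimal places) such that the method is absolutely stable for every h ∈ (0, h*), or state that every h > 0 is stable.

(-2.0000,0); λ=-6 ⇒ h* = 0.3333.

Set f=λy, z=hλ:
  order 2, 2-stage ⇒ R(z)=1+z+z^2/2
  (e.g. R(-0.43)=0.66245, |R|=0.66245)

Need |R(x)|<1, x<0.
x=-0.43: |R|=0.6624
|R(-1.47)|=0.6104 |R(-1.44)|=0.5968 |R(-1.11)|=0.5060
Bisect:
  x_lo=-2.7205 |R|=1.9800  x_hi=-0.1645 |R|=0.8490
  mid=-1.44251 |R|=0.59791 →hi
  mid=-2.08150 |R|=1.08482 →lo
  mid=-1.76201 |R|=0.79033 →hi
  mid=-1.92176 |R|=0.92482 →hi
  mid=-2.00163 |R|=1.00163 →lo
  mid=-1.96169 |R|=0.96243 →hi
  mid=-1.98166 |R|=0.98183 →hi
  mid=-1.99165 |R|=0.99168 →hi
  ...
  [-2.00007,-1.99991] ⇒ x*=-2.0000
Stable set (-2.0000, 0).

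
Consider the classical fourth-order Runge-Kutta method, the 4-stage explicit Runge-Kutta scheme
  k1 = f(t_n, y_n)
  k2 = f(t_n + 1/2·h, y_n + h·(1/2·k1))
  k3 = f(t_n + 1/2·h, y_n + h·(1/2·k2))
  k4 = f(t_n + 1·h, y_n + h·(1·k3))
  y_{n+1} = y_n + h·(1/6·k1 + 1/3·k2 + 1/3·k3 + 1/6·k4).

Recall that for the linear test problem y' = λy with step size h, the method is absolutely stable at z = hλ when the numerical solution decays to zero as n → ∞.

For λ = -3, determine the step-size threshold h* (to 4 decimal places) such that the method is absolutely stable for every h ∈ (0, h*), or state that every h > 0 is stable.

(-2.7853,0); λ=-3 ⇒ h* = 0.9284.

With y'=λy (z=hλ):
  order 4, 4-stage ⇒ R(z)=1+z+z^2/2+z^3/6+z^4/24
  (e.g. R(-1.65)=0.27140, |R|=0.27140)

Need |R(x)|<1, x<0.
x=-1.65: |R|=0.2714
|R(-3.17)|=1.7528 |R(-2.25)|=0.4507 |R(-1.33)|=0.2927
Bisect:
  x_lo=-3.5804 |R|=3.0266  x_hi=-0.1733 |R|=0.8409
  mid=-1.87681 |R|=0.29956 →hi
  mid=-2.72858 |R|=0.91781 →hi
  mid=-3.15447 |R|=1.71502 →lo
  mid=-2.94153 |R|=1.26226 →lo
  mid=-2.83506 |R|=1.07765 →lo
  mid=-2.78182 |R|=0.99477 →hi
  mid=-2.80844 |R|=1.03546 →lo
  mid=-2.79513 |R|=1.01493 →lo
  mid=-2.78847 |R|=1.00481 →lo
  mid=-2.78515 |R|=0.99978 →hi
  ...
  [-2.78535,-2.78515] ⇒ x*=-2.7853
Stable set (-2.7853, 0).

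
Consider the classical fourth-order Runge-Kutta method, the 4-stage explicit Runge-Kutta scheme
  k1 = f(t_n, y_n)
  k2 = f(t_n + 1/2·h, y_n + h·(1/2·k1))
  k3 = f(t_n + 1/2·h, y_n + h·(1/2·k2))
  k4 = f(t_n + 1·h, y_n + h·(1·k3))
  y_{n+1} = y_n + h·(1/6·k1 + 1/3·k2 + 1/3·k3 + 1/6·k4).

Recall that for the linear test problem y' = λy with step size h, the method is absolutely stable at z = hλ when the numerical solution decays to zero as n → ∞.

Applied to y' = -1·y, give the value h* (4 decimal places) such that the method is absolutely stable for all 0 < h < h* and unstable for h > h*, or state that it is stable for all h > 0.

With y'=λy (z=hλ):
  order 4, 4-stage ⇒ R(z)=1+z+z^2/2+z^3/6+z^4/24
  (e.g. R(-0.85)=0.43065, |R|=0.43065)

Need |R(x)|<1, x<0.
x=-0.85: |R|=0.4306
|R(-2.08)|=0.3633 |R(-1.44)|=0.2783 |R(-1.1)|=0.3442
Bisect:
  x_lo=-3.6214 |R|=3.1866  x_hi=-0.2382 |R|=0.7881
  mid=-1.92977 |R|=0.31233 →hi
  mid=-2.77557 |R|=0.98544 →hi
  mid=-3.19848 |R|=1.82386 →lo
  mid=-2.98702 |R|=1.34926 →lo
  mid=-2.88130 |R|=1.15466 →lo
  mid=-2.82844 |R|=1.06702 →lo
  mid=-2.80200 |R|=1.02549 →lo
  ...
  [-2.78548,-2.78528] ⇒ x*=-2.7853
So |R|<1 on (-2.7853, 0).

(-2.7853,0); λ=-1 ⇒ h* = 2.7853.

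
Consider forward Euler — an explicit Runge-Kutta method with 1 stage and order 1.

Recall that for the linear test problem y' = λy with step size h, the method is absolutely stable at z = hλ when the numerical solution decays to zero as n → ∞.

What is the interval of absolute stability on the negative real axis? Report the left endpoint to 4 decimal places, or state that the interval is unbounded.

z∈(-2.0000,0).

On y'=λy, z=hλ:
  order 1, 1-stage ⇒ R(z)=1+z
  (e.g. R(-1.14)=-0.14000, |R|=0.14000)

Need |R(x)|<1, x<0.
x=-1.14: |R|=0.1400
|R(-1.48)|=0.4800 |R(-1.46)|=0.4600 |R(-0.88)|=0.1200
Bisect:
  x_lo=-2.3412 |R|=1.3412  x_hi=-0.2879 |R|=0.7121
  mid=-1.31459 |R|=0.31459 →hi
  mid=-1.82791 |R|=0.82791 →hi
  mid=-2.08457 |R|=1.08457 →lo
  mid=-1.95624 |R|=0.95624 →hi
  mid=-2.02041 |R|=1.02041 →lo
  mid=-1.98833 |R|=0.98833 →hi
  mid=-2.00437 |R|=1.00437 →lo
  mid=-1.99635 |R|=0.99635 →hi
  mid=-2.00036 |R|=1.00036 →lo
  ...
  [-2.00011,-1.99998] ⇒ x*=-2.0000
Interval (-2.0000, 0).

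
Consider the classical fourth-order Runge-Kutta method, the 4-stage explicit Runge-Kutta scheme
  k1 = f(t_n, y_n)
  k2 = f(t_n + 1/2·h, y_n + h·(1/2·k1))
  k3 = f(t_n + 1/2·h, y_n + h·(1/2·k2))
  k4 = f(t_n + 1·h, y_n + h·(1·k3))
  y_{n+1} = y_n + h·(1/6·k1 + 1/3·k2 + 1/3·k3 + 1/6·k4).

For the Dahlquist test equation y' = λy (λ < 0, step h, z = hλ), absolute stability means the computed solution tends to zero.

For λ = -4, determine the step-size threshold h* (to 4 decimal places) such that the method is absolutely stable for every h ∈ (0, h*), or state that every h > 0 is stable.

(-2.7853,0); λ=-4 ⇒ h* = 0.6963.

With y'=λy (z=hλ):
  order 4, 4-stage ⇒ R(z)=1+z+z^2/2+z^3/6+z^4/24
  (e.g. R(-0.38)=0.68392, |R|=0.68392)

Solve |R(x)|<1 on ℝ⁻.
x=-0.38: |R|=0.6839
|R(-3.15)|=1.7043 |R(-2.15)|=0.3952 |R(-1.07)|=0.3529
Bisect:
  x_lo=-3.6832 |R|=3.4402  x_hi=-0.1092 |R|=0.8966
  mid=-1.89618 |R|=0.30393 →hi
  mid=-2.78969 |R|=1.00665 →lo
  mid=-2.34293 |R|=0.51374 →hi
  mid=-2.56631 |R|=0.71701 →hi
  mid=-2.67800 |R|=0.84992 →hi
  mid=-2.73384 |R|=0.92516 →hi
  mid=-2.76177 |R|=0.96511 →hi
  mid=-2.77573 |R|=0.98567 →hi
  ...
  [-2.78533,-2.78511] ⇒ x*=-2.7853
Stable set (-2.7853, 0).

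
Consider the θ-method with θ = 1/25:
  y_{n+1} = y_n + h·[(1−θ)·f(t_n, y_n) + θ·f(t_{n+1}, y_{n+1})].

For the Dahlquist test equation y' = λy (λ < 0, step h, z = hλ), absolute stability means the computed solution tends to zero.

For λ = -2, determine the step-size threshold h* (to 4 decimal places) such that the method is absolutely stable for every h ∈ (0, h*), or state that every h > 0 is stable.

Set f=λy, z=hλ:
  y_{n+1} = y_n + z·[24/25·y_n + 1/25·y_{n+1}] ⇒ (1 − 1/25z)y_{n+1} = (1 + 24/25z)y_n
  Hence R(z) = (1 + 24/25z)/(1 − 1/25z).

Solve |R(x)|<1 on ℝ⁻.
x=-1.74: |R|=0.6268
R=−1: 1+24/25x = −1+1/25x ⇒ -23/25x=2 ⇒ x=2/(-23/25)=-2.1739
Confirm numerically:
  x=-2.013: |R|=0.86299 <1
  x=-1.995: |R|=0.84756 <1
  x=-1.549: |R|=0.45862 <1
  x=-1.539: |R|=0.44975 <1
  x=-2.543: |R|=1.30821 >1
  x=-2.523: |R|=1.29172 >1
  x=-2.455: |R|=1.23548 >1
So |R|<1 on (-2.1739, 0).

(-2.1739,0); λ=-2 ⇒ h* = (50/23)/2 = 1.0870.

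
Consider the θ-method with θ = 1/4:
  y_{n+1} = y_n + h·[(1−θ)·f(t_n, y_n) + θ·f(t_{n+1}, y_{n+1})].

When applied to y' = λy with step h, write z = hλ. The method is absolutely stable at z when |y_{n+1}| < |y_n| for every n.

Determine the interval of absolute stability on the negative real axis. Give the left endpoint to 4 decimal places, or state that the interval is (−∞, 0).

With y'=λy (z=hλ):
  y_{n+1} = y_n + z·[3/4·y_n + 1/4·y_{n+1}] ⇒ (1 − 1/4z)y_{n+1} = (1 + 3/4z)y_n
  R(z) = (1 + 3/4z)/(1 − 1/4z).

Find x<0 with |R(x)|<1.
x=-1.71: |R|=0.1979
R=−1: 1+3/4x = −1+1/4x ⇒ -1/2x=2 ⇒ x=2/(-1/2)=-4.0000
Confirm numerically:
  x=-2.797: |R|=0.64602 <1
  x=-2.493: |R|=0.53581 <1
  x=-2.323: |R|=0.46956 <1
  x=-4.494: |R|=1.11632 >1
  x=-4.484: |R|=1.11410 >1
  x=-4.357: |R|=1.08544 >1
Interval (-4.0000, 0).

z∈(-4.0000,0).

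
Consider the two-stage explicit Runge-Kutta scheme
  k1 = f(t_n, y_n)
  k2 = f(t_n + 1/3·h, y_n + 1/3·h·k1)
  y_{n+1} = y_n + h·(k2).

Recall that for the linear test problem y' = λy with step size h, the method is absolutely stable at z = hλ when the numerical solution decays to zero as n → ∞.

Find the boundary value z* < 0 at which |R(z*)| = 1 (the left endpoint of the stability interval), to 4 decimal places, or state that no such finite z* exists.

On y'=λy, z=hλ:
  k1=λy_n ⇒ h·k1=z·y_n;  k2=λ(1+1/3z)y_n ⇒ h·k2=z(1+1/3z)y_n
  y_{n+1}/y_n = 1 + z(1+1/3z) = 1 + z + 1/3z²
  R(z) = 1 + z + 1/3z².

Find x<0 with |R(x)|<1.
x=-1.32: |R|=0.2608
R=1: x+1/3x²=0 ⇒ x=−3=-3.0000; min R=1−1/(4·1/3)=0.2500>−1
Confirm numerically:
  x=-1.374: |R|=0.25529 <1
  x=-1.244: |R|=0.27185 <1
  x=-1.233: |R|=0.27376 <1
  x=-3.282: |R|=1.30851 >1
  x=-3.110: |R|=1.11403 >1
  x=-3.061: |R|=1.06224 >1
Interval (-3.0000, 0).

z* = -3.0000.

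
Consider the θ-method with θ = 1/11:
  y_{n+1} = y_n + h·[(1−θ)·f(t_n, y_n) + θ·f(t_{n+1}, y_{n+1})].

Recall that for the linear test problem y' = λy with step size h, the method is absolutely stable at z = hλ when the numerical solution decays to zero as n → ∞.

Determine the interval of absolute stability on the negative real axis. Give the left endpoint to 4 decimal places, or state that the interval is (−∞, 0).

(-2.4444, 0).

Set f=λy, z=hλ:
  y_{n+1} = y_n + z·[10/11·y_n + 1/11·y_{n+1}] ⇒ (1 − 1/11z)y_{n+1} = (1 + 10/11z)y_n
  Hence R(z) = (1 + 10/11z)/(1 − 1/11z).

Need |R(x)|<1, x<0.
x=-0.83: |R|=0.2282
R=−1: 1+10/11x = −1+1/11x ⇒ -9/11x=2 ⇒ x=2/(-9/11)=-2.4444
Confirm numerically:
  x=-2.344: |R|=0.93225 <1
  x=-1.943: |R|=0.65132 <1
  x=-1.110: |R|=0.00826 <1
  x=-1.069: |R|=0.02569 <1
  x=-2.864: |R|=1.27236 >1
  x=-2.579: |R|=1.08918 >1
Interval (-2.4444, 0).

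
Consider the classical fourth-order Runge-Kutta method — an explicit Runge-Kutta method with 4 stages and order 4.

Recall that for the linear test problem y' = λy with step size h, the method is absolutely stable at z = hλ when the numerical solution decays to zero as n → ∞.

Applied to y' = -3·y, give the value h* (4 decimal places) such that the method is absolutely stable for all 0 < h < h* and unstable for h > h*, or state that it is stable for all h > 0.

Set f=λy, z=hλ:
  order 4, 4-stage ⇒ R(z)=1+z+z^2/2+z^3/6+z^4/24
  (e.g. R(-0.68)=0.50770, |R|=0.50770)

Boundary: |R(x)|=1, x<0.
x=-0.68: |R|=0.5077
|R(-2.91)|=1.2049 |R(-2.55)|=0.6995 |R(-1.89)|=0.3025
Bisect:
  x_lo=-3.4343 |R|=2.5082  x_hi=-0.1082 |R|=0.8974
  mid=-1.77126 |R|=0.28137 →hi
  mid=-2.60278 |R|=0.75794 →hi
  mid=-3.01854 |R|=1.41252 →lo
  mid=-2.81066 |R|=1.03893 →lo
  mid=-2.70672 |R|=0.88786 →hi
  mid=-2.75869 |R|=0.96063 →hi
  mid=-2.78468 |R|=0.99907 →hi
  mid=-2.79767 |R|=1.01882 →lo
  mid=-2.79117 |R|=1.00890 →lo
  ...
  [-2.78549,-2.78529] ⇒ x*=-2.7853
So |R|<1 on (-2.7853, 0).

(-2.7853,0); λ=-3 ⇒ h* = 0.9284.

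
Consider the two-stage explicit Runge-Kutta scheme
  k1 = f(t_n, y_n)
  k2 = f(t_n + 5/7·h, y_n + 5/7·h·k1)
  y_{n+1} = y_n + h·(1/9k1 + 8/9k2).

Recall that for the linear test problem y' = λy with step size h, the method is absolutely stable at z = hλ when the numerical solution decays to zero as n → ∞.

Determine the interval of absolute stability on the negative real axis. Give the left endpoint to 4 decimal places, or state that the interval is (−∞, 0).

z∈(-1.5750,0).

Set f=λy, z=hλ:
  k1=λy_n ⇒ h·k1=z·y_n;  k2=λ(1+5/7z)y_n ⇒ h·k2=z(1+5/7z)y_n
  y_{n+1}/y_n = 1 + 1/9z + 8/9z(1+5/7z) = 1 + z + 40/63z²
  ⇒ R(z) = 1 + z + 40/63z².

Solve |R(x)|<1 on ℝ⁻.
x=-1.32: |R|=0.7863
R=1: x+40/63x²=0 ⇒ x=−63/40=-1.5750; min R=1−1/(4·40/63)=0.6062>−1
Confirm numerically:
  x=-1.290: |R|=0.76657 <1
  x=-1.268: |R|=0.75284 <1
  x=-0.999: |R|=0.63465 <1
  x=-1.973: |R|=1.49857 >1
  x=-1.897: |R|=1.38783 >1
So |R|<1 on (-1.5750, 0).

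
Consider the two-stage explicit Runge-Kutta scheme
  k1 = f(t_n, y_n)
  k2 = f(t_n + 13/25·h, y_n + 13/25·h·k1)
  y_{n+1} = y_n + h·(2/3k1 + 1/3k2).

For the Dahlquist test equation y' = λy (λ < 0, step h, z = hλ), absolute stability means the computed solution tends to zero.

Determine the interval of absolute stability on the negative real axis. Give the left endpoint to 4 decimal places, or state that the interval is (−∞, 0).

(-5.7692, 0).

With y'=λy (z=hλ):
  k1=λy_n ⇒ h·k1=z·y_n;  k2=λ(1+13/25z)y_n ⇒ h·k2=z(1+13/25z)y_n
  y_{n+1}/y_n = 1 + 2/3z + 1/3z(1+13/25z) = 1 + z + 13/75z²
  Hence R(z) = 1 + z + 13/75z².

Solve |R(x)|<1 on ℝ⁻.
x=-0.55: |R|=0.5024
R=1: x+13/75x²=0 ⇒ x=−75/13=-5.7692; min R=1−1/(4·13/75)=-0.4423>−1
Confirm numerically:
  x=-5.714: |R|=0.94530 <1
  x=-2.920: |R|=0.44209 <1
  x=-2.499: |R|=0.41653 <1
  x=-6.272: |R|=1.54658 >1
  x=-6.014: |R|=1.25515 >1
  x=-5.995: |R|=1.23460 >1
Stable set (-5.7692, 0).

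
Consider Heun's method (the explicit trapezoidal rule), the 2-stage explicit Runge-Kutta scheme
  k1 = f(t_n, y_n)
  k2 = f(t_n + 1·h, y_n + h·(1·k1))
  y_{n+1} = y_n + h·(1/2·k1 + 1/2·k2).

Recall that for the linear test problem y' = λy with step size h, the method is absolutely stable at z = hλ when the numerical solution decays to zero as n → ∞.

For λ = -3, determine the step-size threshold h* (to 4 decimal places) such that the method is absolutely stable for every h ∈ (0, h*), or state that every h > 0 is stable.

(-2.0000,0); λ=-3 ⇒ h* = 0.6667.

Set f=λy, z=hλ:
  order 2, 2-stage ⇒ R(z)=1+z+z^2/2
  (e.g. R(-0.45)=0.65125, |R|=0.65125)

Find x<0 with |R(x)|<1.
x=-0.45: |R|=0.6512
|R(-2.4)|=1.4800 |R(-1.92)|=0.9232 |R(-0.65)|=0.5613
Bisect:
  x_lo=-2.5879 |R|=1.7607  x_hi=-0.2771 |R|=0.7613
  mid=-1.43252 |R|=0.59354 →hi
  mid=-2.01021 |R|=1.01026 →lo
  mid=-1.72136 |R|=0.76018 →hi
  mid=-1.86578 |R|=0.87479 →hi
  mid=-1.93800 |R|=0.93992 →hi
  mid=-1.97410 |R|=0.97444 →hi
  mid=-1.99215 |R|=0.99219 →hi
  mid=-2.00118 |R|=1.00118 →lo
  ...
  [-2.00005,-1.99991] ⇒ x*=-2.0000
Stable set (-2.0000, 0).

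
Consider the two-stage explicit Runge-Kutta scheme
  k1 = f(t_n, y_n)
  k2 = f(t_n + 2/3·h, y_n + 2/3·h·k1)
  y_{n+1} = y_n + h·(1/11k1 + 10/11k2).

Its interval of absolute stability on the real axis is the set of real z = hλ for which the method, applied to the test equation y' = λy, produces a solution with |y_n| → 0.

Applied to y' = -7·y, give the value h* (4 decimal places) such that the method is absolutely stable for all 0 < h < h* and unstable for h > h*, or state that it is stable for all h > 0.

On y'=λy, z=hλ:
  k1=λy_n ⇒ h·k1=z·y_n;  k2=λ(1+2/3z)y_n ⇒ h·k2=z(1+2/3z)y_n
  y_{n+1}/y_n = 1 + 1/11z + 10/11z(1+2/3z) = 1 + z + 20/33z²
  Hence R(z) = 1 + z + 20/33z².

Find x<0 with |R(x)|<1.
x=-0.59: |R|=0.6210
R=1: x+20/33x²=0 ⇒ x=−33/20=-1.6500; min R=1−1/(4·20/33)=0.5875>−1
Confirm numerically:
  x=-1.341: |R|=0.74887 <1
  x=-1.138: |R|=0.64688 <1
  x=-0.997: |R|=0.60543 <1
  x=-2.177: |R|=1.69532 >1
  x=-1.760: |R|=1.11733 >1
So |R|<1 on (-1.6500, 0).

(-1.6500,0); λ=-7 ⇒ h* = (33/20)/7 = 0.2357.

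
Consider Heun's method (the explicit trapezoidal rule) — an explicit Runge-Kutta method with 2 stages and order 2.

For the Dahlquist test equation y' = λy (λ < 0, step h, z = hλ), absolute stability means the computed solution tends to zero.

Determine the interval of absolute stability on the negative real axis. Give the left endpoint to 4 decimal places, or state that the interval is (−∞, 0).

z∈(-2.0000,0).

Test eqn y'=λy, z=hλ:
  order 2, 2-stage ⇒ R(z)=1+z+z^2/2
  (e.g. R(-1.55)=0.65125, |R|=0.65125)

Find x<0 with |R(x)|<1.
x=-1.55: |R|=0.6513
|R(-1.94)|=0.9418 |R(-1.4)|=0.5800 |R(-0.89)|=0.5061
Bisect:
  x_lo=-2.3344 |R|=1.3903  x_hi=-0.0754 |R|=0.9275
  mid=-1.20488 |R|=0.52099 →hi
  mid=-1.76964 |R|=0.79617 →hi
  mid=-2.05202 |R|=1.05337 →lo
  mid=-1.91083 |R|=0.91481 →hi
  mid=-1.98142 |R|=0.98160 →hi
  mid=-2.01672 |R|=1.01686 →lo
  mid=-1.99907 |R|=0.99907 →hi
  ...
  [-2.00004,-1.99990] ⇒ x*=-2.0000
Stable set (-2.0000, 0).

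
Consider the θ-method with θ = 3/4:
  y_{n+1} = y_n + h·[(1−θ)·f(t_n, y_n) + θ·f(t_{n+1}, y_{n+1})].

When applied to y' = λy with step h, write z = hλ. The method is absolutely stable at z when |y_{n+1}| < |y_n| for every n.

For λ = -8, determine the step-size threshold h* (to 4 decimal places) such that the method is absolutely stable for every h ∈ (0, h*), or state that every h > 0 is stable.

With y'=λy (z=hλ):
  y_{n+1} = y_n + z·[1/4·y_n + 3/4·y_{n+1}] ⇒ (1 − 3/4z)y_{n+1} = (1 + 1/4z)y_n
  Hence R(z) = (1 + 1/4z)/(1 − 3/4z).

Need |R(x)|<1, x<0.
x=-1.66: |R|=0.2606
x=-2: |R|=0.2000
x=-10: |R|=0.1765
x=-100: |R|=0.3158
θ=3/4≥1/2 ⇒ |1+1/4x|<|1−3/4x| ∀x<0 ⇒ stable on all of ℝ⁻.

unbounded; (−∞, 0). Any h>0 works for λ=-8.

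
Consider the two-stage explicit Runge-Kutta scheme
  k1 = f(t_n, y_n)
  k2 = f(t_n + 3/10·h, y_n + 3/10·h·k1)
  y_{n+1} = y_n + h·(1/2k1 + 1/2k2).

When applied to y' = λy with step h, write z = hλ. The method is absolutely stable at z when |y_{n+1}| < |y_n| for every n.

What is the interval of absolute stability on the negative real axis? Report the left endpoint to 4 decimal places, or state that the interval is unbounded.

Set f=λy, z=hλ:
  k1=λy_n ⇒ h·k1=z·y_n;  k2=λ(1+3/10z)y_n ⇒ h·k2=z(1+3/10z)y_n
  y_{n+1}/y_n = 1 + 1/2z + 1/2z(1+3/10z) = 1 + z + 3/20z²
  ⇒ R(z) = 1 + z + 3/20z².

Find x<0 with |R(x)|<1.
x=-0.66: |R|=0.4053
R=1: x+3/20x²=0 ⇒ x=−20/3=-6.6667; min R=1−1/(4·3/20)=-0.6667>−1
Confirm numerically:
  x=-5.834: |R|=0.27133 <1
  x=-5.413: |R|=0.01791 <1
  x=-4.886: |R|=0.30505 <1
  x=-2.713: |R|=0.60894 <1
  x=-7.157: |R|=1.52640 >1
  x=-6.818: |R|=1.15477 >1
  x=-6.738: |R|=1.07210 >1
Stable set (-6.6667, 0).

z∈(-6.6667,0).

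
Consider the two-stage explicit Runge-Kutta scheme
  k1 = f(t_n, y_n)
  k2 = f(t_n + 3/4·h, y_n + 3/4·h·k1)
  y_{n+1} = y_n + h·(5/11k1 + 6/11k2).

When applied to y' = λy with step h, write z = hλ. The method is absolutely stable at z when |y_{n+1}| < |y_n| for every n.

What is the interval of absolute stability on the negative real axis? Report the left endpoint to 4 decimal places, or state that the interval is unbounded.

z∈(-2.4444,0).

Test eqn y'=λy, z=hλ:
  k1=λy_n ⇒ h·k1=z·y_n;  k2=λ(1+3/4z)y_n ⇒ h·k2=z(1+3/4z)y_n
  y_{n+1}/y_n = 1 + 5/11z + 6/11z(1+3/4z) = 1 + z + 9/22z²
  so R(z) = 1 + z + 9/22z².

Boundary: |R(x)|=1, x<0.
x=-0.46: |R|=0.6266
R=1: x+9/22x²=0 ⇒ x=−22/9=-2.4444; min R=1−1/(4·9/22)=0.3889>−1
Confirm numerically:
  x=-2.401: |R|=0.95733 <1
  x=-2.347: |R|=0.90644 <1
  x=-2.083: |R|=0.69200 <1
  x=-1.957: |R|=0.60976 <1
  x=-2.709: |R|=1.29319 >1
  x=-2.610: |R|=1.17677 >1
  x=-2.502: |R|=1.05891 >1
Stable set (-2.4444, 0).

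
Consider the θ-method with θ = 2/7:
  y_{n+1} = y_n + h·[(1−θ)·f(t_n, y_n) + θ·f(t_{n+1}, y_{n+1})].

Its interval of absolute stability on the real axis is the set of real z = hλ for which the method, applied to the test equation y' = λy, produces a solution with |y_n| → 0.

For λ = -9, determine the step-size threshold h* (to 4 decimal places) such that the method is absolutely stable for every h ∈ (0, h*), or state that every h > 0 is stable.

(-4.6667,0); λ=-9 ⇒ h* = (14/3)/9 = 0.5185.

Test eqn y'=λy, z=hλ:
  y_{n+1} = y_n + z·[5/7·y_n + 2/7·y_{n+1}] ⇒ (1 − 2/7z)y_{n+1} = (1 + 5/7z)y_n
  Hence R(z) = (1 + 5/7z)/(1 − 2/7z).

Need |R(x)|<1, x<0.
x=-1.75: |R|=0.1667
R=−1: 1+5/7x = −1+2/7x ⇒ -3/7x=2 ⇒ x=2/(-3/7)=-4.6667
Confirm numerically:
  x=-3.182: |R|=0.66672 <1
  x=-3.077: |R|=0.63745 <1
  x=-3.042: |R|=0.62748 <1
  x=-5.046: |R|=1.06658 >1
  x=-4.758: |R|=1.01659 >1
Interval (-4.6667, 0).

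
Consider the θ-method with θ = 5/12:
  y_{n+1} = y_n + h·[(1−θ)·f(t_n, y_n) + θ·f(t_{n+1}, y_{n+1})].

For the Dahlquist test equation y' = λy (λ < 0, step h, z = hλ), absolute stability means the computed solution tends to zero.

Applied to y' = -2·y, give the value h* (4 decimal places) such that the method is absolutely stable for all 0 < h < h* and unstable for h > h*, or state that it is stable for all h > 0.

With y'=λy (z=hλ):
  y_{n+1} = y_n + z·[7/12·y_n + 5/12·y_{n+1}] ⇒ (1 − 5/12z)y_{n+1} = (1 + 7/12z)y_n
  ⇒ R(z) = (1 + 7/12z)/(1 − 5/12z).

Boundary: |R(x)|=1, x<0.
x=-0.33: |R|=0.7099
R=−1: 1+7/12x = −1+5/12x ⇒ -1/6x=2 ⇒ x=2/(-1/6)=-12.0000
Confirm numerically:
  x=-11.522: |R|=0.98627 <1
  x=-9.301: |R|=0.90773 <1
  x=-7.367: |R|=0.81026 <1
  x=-5.022: |R|=0.62393 <1
  x=-12.418: |R|=1.01128 >1
  x=-12.379: |R|=1.01026 >1
  x=-12.250: |R|=1.00683 >1
Interval (-12.0000, 0).

(-12.0000,0); λ=-2 ⇒ h* = (12)/2 = 6.0000.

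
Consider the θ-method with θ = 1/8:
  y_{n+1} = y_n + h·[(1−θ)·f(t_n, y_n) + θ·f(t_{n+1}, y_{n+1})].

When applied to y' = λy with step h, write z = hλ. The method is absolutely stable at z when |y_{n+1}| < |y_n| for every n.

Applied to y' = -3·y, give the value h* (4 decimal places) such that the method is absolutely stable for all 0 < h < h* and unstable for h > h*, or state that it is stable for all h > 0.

(-2.6667,0); λ=-3 ⇒ h* = (8/3)/3 = 0.8889.

With y'=λy (z=hλ):
  y_{n+1} = y_n + z·[7/8·y_n + 1/8·y_{n+1}] ⇒ (1 − 1/8z)y_{n+1} = (1 + 7/8z)y_n
  so R(z) = (1 + 7/8z)/(1 − 1/8z).

Boundary: |R(x)|=1, x<0.
x=-0.41: |R|=0.6100
R=−1: 1+7/8x = −1+1/8x ⇒ -3/4x=2 ⇒ x=2/(-3/4)=-2.6667
Confirm numerically:
  x=-2.126: |R|=0.67964 <1
  x=-2.082: |R|=0.65205 <1
  x=-1.924: |R|=0.55099 <1
  x=-3.206: |R|=1.28877 >1
  x=-3.051: |R|=1.20867 >1
Interval (-2.6667, 0).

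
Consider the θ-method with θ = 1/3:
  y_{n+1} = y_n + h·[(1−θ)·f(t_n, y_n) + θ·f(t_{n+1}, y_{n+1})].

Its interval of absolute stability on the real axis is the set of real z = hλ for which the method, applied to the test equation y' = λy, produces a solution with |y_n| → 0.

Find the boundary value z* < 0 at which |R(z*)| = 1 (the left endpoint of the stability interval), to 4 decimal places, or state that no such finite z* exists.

With y'=λy (z=hλ):
  y_{n+1} = y_n + z·[2/3·y_n + 1/3·y_{n+1}] ⇒ (1 − 1/3z)y_{n+1} = (1 + 2/3z)y_n
  ⇒ R(z) = (1 + 2/3z)/(1 − 1/3z).

Find x<0 with |R(x)|<1.
x=-1.17: |R|=0.1583
R=−1: 1+2/3x = −1+1/3x ⇒ -1/3x=2 ⇒ x=2/(-1/3)=-6.0000
Confirm numerically:
  x=-4.143: |R|=0.74003 <1
  x=-3.701: |R|=0.65692 <1
  x=-3.674: |R|=0.65148 <1
  x=-2.503: |R|=0.36453 <1
  x=-6.461: |R|=1.04873 >1
  x=-6.334: |R|=1.03578 >1
So |R|<1 on (-6.0000, 0).

z* = -6.0000.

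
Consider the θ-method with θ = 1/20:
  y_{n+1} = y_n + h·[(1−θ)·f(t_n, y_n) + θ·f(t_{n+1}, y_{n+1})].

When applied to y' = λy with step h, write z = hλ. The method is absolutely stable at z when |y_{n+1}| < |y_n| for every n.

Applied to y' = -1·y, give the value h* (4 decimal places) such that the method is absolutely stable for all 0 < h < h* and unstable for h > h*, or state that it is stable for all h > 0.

Test eqn y'=λy, z=hλ:
  y_{n+1} = y_n + z·[19/20·y_n + 1/20·y_{n+1}] ⇒ (1 − 1/20z)y_{n+1} = (1 + 19/20z)y_n
  R(z) = (1 + 19/20z)/(1 − 1/20z).

Need |R(x)|<1, x<0.
x=-0.8: |R|=0.2308
R=−1: 1+19/20x = −1+1/20x ⇒ -9/10x=2 ⇒ x=2/(-9/10)=-2.2222
Confirm numerically:
  x=-1.645: |R|=0.51998 <1
  x=-1.525: |R|=0.41696 <1
  x=-1.069: |R|=0.01476 <1
  x=-1.011: |R|=0.03765 <1
  x=-2.792: |R|=1.44998 >1
  x=-2.684: |R|=1.36643 >1
Interval (-2.2222, 0).

(-2.2222,0); λ=-1 ⇒ h* = (20/9)/1 = 2.2222.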